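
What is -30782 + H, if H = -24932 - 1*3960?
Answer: -59674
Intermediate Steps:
H = -28892 (H = -24932 - 3960 = -28892)
-30782 + H = -30782 - 28892 = -59674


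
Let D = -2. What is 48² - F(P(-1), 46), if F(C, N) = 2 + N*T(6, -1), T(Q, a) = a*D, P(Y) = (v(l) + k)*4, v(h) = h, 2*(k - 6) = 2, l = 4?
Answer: 2210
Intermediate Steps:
k = 7 (k = 6 + (½)*2 = 6 + 1 = 7)
P(Y) = 44 (P(Y) = (4 + 7)*4 = 11*4 = 44)
T(Q, a) = -2*a (T(Q, a) = a*(-2) = -2*a)
F(C, N) = 2 + 2*N (F(C, N) = 2 + N*(-2*(-1)) = 2 + N*2 = 2 + 2*N)
48² - F(P(-1), 46) = 48² - (2 + 2*46) = 2304 - (2 + 92) = 2304 - 1*94 = 2304 - 94 = 2210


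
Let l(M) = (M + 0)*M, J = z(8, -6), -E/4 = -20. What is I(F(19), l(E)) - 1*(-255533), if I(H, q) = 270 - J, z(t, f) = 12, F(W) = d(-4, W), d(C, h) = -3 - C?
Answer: 255791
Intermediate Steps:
E = 80 (E = -4*(-20) = 80)
F(W) = 1 (F(W) = -3 - 1*(-4) = -3 + 4 = 1)
J = 12
l(M) = M² (l(M) = M*M = M²)
I(H, q) = 258 (I(H, q) = 270 - 1*12 = 270 - 12 = 258)
I(F(19), l(E)) - 1*(-255533) = 258 - 1*(-255533) = 258 + 255533 = 255791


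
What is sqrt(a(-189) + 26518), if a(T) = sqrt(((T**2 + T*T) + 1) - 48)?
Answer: sqrt(26518 + sqrt(71395)) ≈ 163.66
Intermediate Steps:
a(T) = sqrt(-47 + 2*T**2) (a(T) = sqrt(((T**2 + T**2) + 1) - 48) = sqrt((2*T**2 + 1) - 48) = sqrt((1 + 2*T**2) - 48) = sqrt(-47 + 2*T**2))
sqrt(a(-189) + 26518) = sqrt(sqrt(-47 + 2*(-189)**2) + 26518) = sqrt(sqrt(-47 + 2*35721) + 26518) = sqrt(sqrt(-47 + 71442) + 26518) = sqrt(sqrt(71395) + 26518) = sqrt(26518 + sqrt(71395))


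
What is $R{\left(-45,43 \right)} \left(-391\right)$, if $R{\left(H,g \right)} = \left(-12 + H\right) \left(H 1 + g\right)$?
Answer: $-44574$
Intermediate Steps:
$R{\left(H,g \right)} = \left(-12 + H\right) \left(H + g\right)$
$R{\left(-45,43 \right)} \left(-391\right) = \left(\left(-45\right)^{2} - -540 - 516 - 1935\right) \left(-391\right) = \left(2025 + 540 - 516 - 1935\right) \left(-391\right) = 114 \left(-391\right) = -44574$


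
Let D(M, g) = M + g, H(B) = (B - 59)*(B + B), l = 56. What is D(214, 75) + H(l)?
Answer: -47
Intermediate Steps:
H(B) = 2*B*(-59 + B) (H(B) = (-59 + B)*(2*B) = 2*B*(-59 + B))
D(214, 75) + H(l) = (214 + 75) + 2*56*(-59 + 56) = 289 + 2*56*(-3) = 289 - 336 = -47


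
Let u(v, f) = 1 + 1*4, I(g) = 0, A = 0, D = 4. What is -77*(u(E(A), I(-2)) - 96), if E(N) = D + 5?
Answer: 7007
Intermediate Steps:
E(N) = 9 (E(N) = 4 + 5 = 9)
u(v, f) = 5 (u(v, f) = 1 + 4 = 5)
-77*(u(E(A), I(-2)) - 96) = -77*(5 - 96) = -77*(-91) = 7007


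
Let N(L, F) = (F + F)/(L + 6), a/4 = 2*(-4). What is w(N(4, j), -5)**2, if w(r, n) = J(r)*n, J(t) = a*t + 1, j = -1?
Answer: 1369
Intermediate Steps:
a = -32 (a = 4*(2*(-4)) = 4*(-8) = -32)
J(t) = 1 - 32*t (J(t) = -32*t + 1 = 1 - 32*t)
N(L, F) = 2*F/(6 + L) (N(L, F) = (2*F)/(6 + L) = 2*F/(6 + L))
w(r, n) = n*(1 - 32*r) (w(r, n) = (1 - 32*r)*n = n*(1 - 32*r))
w(N(4, j), -5)**2 = (-5*(1 - 64*(-1)/(6 + 4)))**2 = (-5*(1 - 64*(-1)/10))**2 = (-5*(1 - 32*(-1/5)))**2 = (-5*(1 + 32/5))**2 = (-5*37/5)**2 = (-37)**2 = 1369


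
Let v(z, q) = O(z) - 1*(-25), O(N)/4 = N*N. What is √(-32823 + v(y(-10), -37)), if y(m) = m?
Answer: I*√32398 ≈ 179.99*I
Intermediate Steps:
O(N) = 4*N² (O(N) = 4*(N*N) = 4*N²)
v(z, q) = 25 + 4*z² (v(z, q) = 4*z² - 1*(-25) = 4*z² + 25 = 25 + 4*z²)
√(-32823 + v(y(-10), -37)) = √(-32823 + (25 + 4*(-10)²)) = √(-32823 + (25 + 4*100)) = √(-32823 + (25 + 400)) = √(-32823 + 425) = √(-32398) = I*√32398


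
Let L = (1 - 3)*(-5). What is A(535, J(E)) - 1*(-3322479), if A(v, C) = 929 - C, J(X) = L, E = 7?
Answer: 3323398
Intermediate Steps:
L = 10 (L = -2*(-5) = 10)
J(X) = 10
A(535, J(E)) - 1*(-3322479) = (929 - 1*10) - 1*(-3322479) = (929 - 10) + 3322479 = 919 + 3322479 = 3323398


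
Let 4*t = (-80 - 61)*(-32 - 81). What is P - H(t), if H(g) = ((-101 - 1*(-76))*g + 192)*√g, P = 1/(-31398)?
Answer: -1/31398 + 397557*√15933/8 ≈ 6.2728e+6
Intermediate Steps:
t = 15933/4 (t = ((-80 - 61)*(-32 - 81))/4 = (-141*(-113))/4 = (¼)*15933 = 15933/4 ≈ 3983.3)
P = -1/31398 ≈ -3.1849e-5
H(g) = √g*(192 - 25*g) (H(g) = ((-101 + 76)*g + 192)*√g = (-25*g + 192)*√g = (192 - 25*g)*√g = √g*(192 - 25*g))
P - H(t) = -1/31398 - √(15933/4)*(192 - 25*15933/4) = -1/31398 - √15933/2*(192 - 398325/4) = -1/31398 - √15933/2*(-397557)/4 = -1/31398 - (-397557)*√15933/8 = -1/31398 + 397557*√15933/8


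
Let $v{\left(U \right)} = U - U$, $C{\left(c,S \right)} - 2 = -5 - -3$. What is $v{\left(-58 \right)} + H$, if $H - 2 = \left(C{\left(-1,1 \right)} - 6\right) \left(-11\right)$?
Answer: $68$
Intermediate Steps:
$C{\left(c,S \right)} = 0$ ($C{\left(c,S \right)} = 2 - 2 = 0$)
$v{\left(U \right)} = 0$
$H = 68$ ($H = 2 + \left(0 - 6\right) \left(-11\right) = 2 - -66 = 2 + 66 = 68$)
$v{\left(-58 \right)} + H = 0 + 68 = 68$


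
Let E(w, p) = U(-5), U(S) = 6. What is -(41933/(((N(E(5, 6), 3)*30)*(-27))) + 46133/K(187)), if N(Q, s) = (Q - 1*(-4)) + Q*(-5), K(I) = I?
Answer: -755196071/3029400 ≈ -249.29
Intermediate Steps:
E(w, p) = 6
N(Q, s) = 4 - 4*Q (N(Q, s) = (Q + 4) - 5*Q = (4 + Q) - 5*Q = 4 - 4*Q)
-(41933/(((N(E(5, 6), 3)*30)*(-27))) + 46133/K(187)) = -(41933/((((4 - 4*6)*30)*(-27))) + 46133/187) = -(41933/((((4 - 24)*30)*(-27))) + 46133*(1/187)) = -(41933/((-20*30*(-27))) + 46133/187) = -(41933/((-600*(-27))) + 46133/187) = -(41933/16200 + 46133/187) = -1*755196071/3029400 = -755196071/3029400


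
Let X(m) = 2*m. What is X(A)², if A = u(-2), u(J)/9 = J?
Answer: 1296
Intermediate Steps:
u(J) = 9*J
A = -18 (A = 9*(-2) = -18)
X(A)² = (2*(-18))² = (-36)² = 1296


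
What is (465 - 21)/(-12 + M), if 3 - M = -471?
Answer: 74/77 ≈ 0.96104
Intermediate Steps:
M = 474 (M = 3 - 1*(-471) = 3 + 471 = 474)
(465 - 21)/(-12 + M) = (465 - 21)/(-12 + 474) = 444/462 = 444*(1/462) = 74/77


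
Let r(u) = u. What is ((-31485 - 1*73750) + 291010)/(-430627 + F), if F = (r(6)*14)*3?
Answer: -7431/17215 ≈ -0.43166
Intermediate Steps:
F = 252 (F = (6*14)*3 = 84*3 = 252)
((-31485 - 1*73750) + 291010)/(-430627 + F) = ((-31485 - 1*73750) + 291010)/(-430627 + 252) = ((-31485 - 73750) + 291010)/(-430375) = (-105235 + 291010)*(-1/430375) = 185775*(-1/430375) = -7431/17215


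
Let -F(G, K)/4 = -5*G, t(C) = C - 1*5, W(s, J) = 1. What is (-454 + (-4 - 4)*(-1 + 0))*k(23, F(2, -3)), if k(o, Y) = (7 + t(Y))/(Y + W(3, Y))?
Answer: -18732/41 ≈ -456.88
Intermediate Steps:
t(C) = -5 + C (t(C) = C - 5 = -5 + C)
F(G, K) = 20*G (F(G, K) = -(-20)*G = 20*G)
k(o, Y) = (2 + Y)/(1 + Y) (k(o, Y) = (7 + (-5 + Y))/(Y + 1) = (2 + Y)/(1 + Y))
(-454 + (-4 - 4)*(-1 + 0))*k(23, F(2, -3)) = (-454 + (-4 - 4)*(-1 + 0))*((2 + 20*2)/(1 + 20*2)) = (-454 - 8*(-1))*((2 + 40)/(1 + 40)) = (-454 + 8)*(42/41) = -446*42/41 = -18732/41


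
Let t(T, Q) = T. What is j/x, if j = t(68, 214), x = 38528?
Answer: 17/9632 ≈ 0.0017649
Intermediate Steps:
j = 68
j/x = 68/38528 = 68*(1/38528) = 17/9632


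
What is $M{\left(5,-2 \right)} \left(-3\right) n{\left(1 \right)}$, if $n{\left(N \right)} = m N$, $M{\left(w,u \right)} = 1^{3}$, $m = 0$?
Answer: $0$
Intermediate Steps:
$M{\left(w,u \right)} = 1$
$n{\left(N \right)} = 0$ ($n{\left(N \right)} = 0 N = 0$)
$M{\left(5,-2 \right)} \left(-3\right) n{\left(1 \right)} = 1 \left(-3\right) 0 = \left(-3\right) 0 = 0$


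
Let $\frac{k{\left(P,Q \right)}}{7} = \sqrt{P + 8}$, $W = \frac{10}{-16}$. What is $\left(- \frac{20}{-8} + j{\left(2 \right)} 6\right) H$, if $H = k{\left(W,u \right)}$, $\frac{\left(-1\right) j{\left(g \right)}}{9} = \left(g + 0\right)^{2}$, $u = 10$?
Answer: $- \frac{2989 \sqrt{118}}{8} \approx -4058.6$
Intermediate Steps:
$W = - \frac{5}{8}$ ($W = 10 \left(- \frac{1}{16}\right) = - \frac{5}{8} \approx -0.625$)
$j{\left(g \right)} = - 9 g^{2}$ ($j{\left(g \right)} = - 9 \left(g + 0\right)^{2} = - 9 g^{2}$)
$k{\left(P,Q \right)} = 7 \sqrt{8 + P}$ ($k{\left(P,Q \right)} = 7 \sqrt{P + 8} = 7 \sqrt{8 + P}$)
$H = \frac{7 \sqrt{118}}{4}$ ($H = 7 \sqrt{8 - \frac{5}{8}} = 7 \sqrt{\frac{59}{8}} = 7 \frac{\sqrt{118}}{4} = \frac{7 \sqrt{118}}{4} \approx 19.01$)
$\left(- \frac{20}{-8} + j{\left(2 \right)} 6\right) H = \left(- \frac{20}{-8} + - 9 \cdot 2^{2} \cdot 6\right) \frac{7 \sqrt{118}}{4} = \left(\left(-20\right) \left(- \frac{1}{8}\right) + \left(-9\right) 4 \cdot 6\right) \frac{7 \sqrt{118}}{4} = \left(\frac{5}{2} - 216\right) \frac{7 \sqrt{118}}{4} = - \frac{427 \frac{7 \sqrt{118}}{4}}{2} = - \frac{2989 \sqrt{118}}{8}$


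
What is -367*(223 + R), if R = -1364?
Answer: 418747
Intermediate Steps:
-367*(223 + R) = -367*(223 - 1364) = -367*(-1141) = 418747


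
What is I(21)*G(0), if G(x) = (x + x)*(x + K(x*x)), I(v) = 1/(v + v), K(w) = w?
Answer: 0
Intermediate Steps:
I(v) = 1/(2*v)
G(x) = 2*x*(x + x²) (G(x) = (x + x)*(x + x*x) = (2*x)*(x + x²) = 2*x*(x + x²))
I(21)*G(0) = ((½)/21)*(2*0²*(1 + 0)) = ((½)*(1/21))*(2*0*1) = (1/42)*0 = 0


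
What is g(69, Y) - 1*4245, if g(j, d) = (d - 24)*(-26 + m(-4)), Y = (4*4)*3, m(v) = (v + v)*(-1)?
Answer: -4677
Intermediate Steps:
m(v) = -2*v (m(v) = (2*v)*(-1) = -2*v)
Y = 48 (Y = 16*3 = 48)
g(j, d) = 432 - 18*d (g(j, d) = (d - 24)*(-26 - 2*(-4)) = (-24 + d)*(-26 + 8) = (-24 + d)*(-18) = 432 - 18*d)
g(69, Y) - 1*4245 = (432 - 18*48) - 1*4245 = (432 - 864) - 4245 = -432 - 4245 = -4677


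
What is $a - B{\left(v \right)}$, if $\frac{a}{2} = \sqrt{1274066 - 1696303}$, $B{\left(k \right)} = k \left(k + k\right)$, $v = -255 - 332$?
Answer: $-689138 + 2 i \sqrt{422237} \approx -6.8914 \cdot 10^{5} + 1299.6 i$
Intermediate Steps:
$v = -587$
$B{\left(k \right)} = 2 k^{2}$ ($B{\left(k \right)} = k 2 k = 2 k^{2}$)
$a = 2 i \sqrt{422237}$ ($a = 2 \sqrt{1274066 - 1696303} = 2 \sqrt{-422237} = 2 i \sqrt{422237} \approx 1299.6 i$)
$a - B{\left(v \right)} = 2 i \sqrt{422237} - 2 \left(-587\right)^{2} = 2 i \sqrt{422237} - 2 \cdot 344569 = 2 i \sqrt{422237} - 689138 = -689138 + 2 i \sqrt{422237}$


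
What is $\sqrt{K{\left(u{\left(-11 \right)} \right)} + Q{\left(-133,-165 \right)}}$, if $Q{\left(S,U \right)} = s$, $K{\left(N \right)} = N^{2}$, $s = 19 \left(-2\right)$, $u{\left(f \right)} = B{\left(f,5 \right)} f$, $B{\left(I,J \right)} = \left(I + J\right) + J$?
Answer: $\sqrt{83} \approx 9.1104$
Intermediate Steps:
$B{\left(I,J \right)} = I + 2 J$
$u{\left(f \right)} = f \left(10 + f\right)$ ($u{\left(f \right)} = \left(f + 2 \cdot 5\right) f = \left(f + 10\right) f = \left(10 + f\right) f = f \left(10 + f\right)$)
$s = -38$
$Q{\left(S,U \right)} = -38$
$\sqrt{K{\left(u{\left(-11 \right)} \right)} + Q{\left(-133,-165 \right)}} = \sqrt{\left(- 11 \left(10 - 11\right)\right)^{2} - 38} = \sqrt{\left(\left(-11\right) \left(-1\right)\right)^{2} - 38} = \sqrt{11^{2} - 38} = \sqrt{121 - 38} = \sqrt{83}$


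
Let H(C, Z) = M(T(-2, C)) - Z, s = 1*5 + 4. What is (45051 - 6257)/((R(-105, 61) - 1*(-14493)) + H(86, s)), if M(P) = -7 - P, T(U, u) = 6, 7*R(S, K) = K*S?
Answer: 19397/6778 ≈ 2.8618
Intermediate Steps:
R(S, K) = K*S/7 (R(S, K) = (K*S)/7 = K*S/7)
s = 9 (s = 5 + 4 = 9)
H(C, Z) = -13 - Z (H(C, Z) = (-7 - 1*6) - Z = (-7 - 6) - Z = -13 - Z)
(45051 - 6257)/((R(-105, 61) - 1*(-14493)) + H(86, s)) = (45051 - 6257)/(((⅐)*61*(-105) - 1*(-14493)) + (-13 - 1*9)) = 38794/((-915 + 14493) + (-13 - 9)) = 38794/(13578 - 22) = 38794/13556 = 38794*(1/13556) = 19397/6778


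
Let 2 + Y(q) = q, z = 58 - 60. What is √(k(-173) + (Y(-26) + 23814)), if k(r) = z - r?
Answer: √23957 ≈ 154.78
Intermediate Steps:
z = -2
Y(q) = -2 + q
k(r) = -2 - r
√(k(-173) + (Y(-26) + 23814)) = √((-2 - 1*(-173)) + ((-2 - 26) + 23814)) = √((-2 + 173) + (-28 + 23814)) = √(171 + 23786) = √23957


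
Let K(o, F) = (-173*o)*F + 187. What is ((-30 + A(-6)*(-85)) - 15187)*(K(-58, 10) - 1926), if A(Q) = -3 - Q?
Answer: -1525554672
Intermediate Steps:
K(o, F) = 187 - 173*F*o (K(o, F) = -173*F*o + 187 = 187 - 173*F*o)
((-30 + A(-6)*(-85)) - 15187)*(K(-58, 10) - 1926) = ((-30 + (-3 - 1*(-6))*(-85)) - 15187)*((187 - 173*10*(-58)) - 1926) = ((-30 + (-3 + 6)*(-85)) - 15187)*((187 + 100340) - 1926) = ((-30 + 3*(-85)) - 15187)*(100527 - 1926) = ((-30 - 255) - 15187)*98601 = (-285 - 15187)*98601 = -15472*98601 = -1525554672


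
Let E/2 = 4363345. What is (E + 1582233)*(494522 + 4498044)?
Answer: 51467978466418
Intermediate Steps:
E = 8726690 (E = 2*4363345 = 8726690)
(E + 1582233)*(494522 + 4498044) = (8726690 + 1582233)*(494522 + 4498044) = 10308923*4992566 = 51467978466418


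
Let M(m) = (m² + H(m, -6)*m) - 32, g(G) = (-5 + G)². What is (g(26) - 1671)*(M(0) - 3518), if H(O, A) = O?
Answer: 4366500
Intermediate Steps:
M(m) = -32 + 2*m² (M(m) = (m² + m*m) - 32 = (m² + m²) - 32 = 2*m² - 32 = -32 + 2*m²)
(g(26) - 1671)*(M(0) - 3518) = ((-5 + 26)² - 1671)*((-32 + 2*0²) - 3518) = (21² - 1671)*((-32 + 2*0) - 3518) = (441 - 1671)*((-32 + 0) - 3518) = -1230*(-32 - 3518) = -1230*(-3550) = 4366500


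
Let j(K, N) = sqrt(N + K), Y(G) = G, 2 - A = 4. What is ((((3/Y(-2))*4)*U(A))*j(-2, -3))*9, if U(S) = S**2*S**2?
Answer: -864*I*sqrt(5) ≈ -1932.0*I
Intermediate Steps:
A = -2 (A = 2 - 1*4 = 2 - 4 = -2)
U(S) = S**4
j(K, N) = sqrt(K + N)
((((3/Y(-2))*4)*U(A))*j(-2, -3))*9 = ((((3/(-2))*4)*(-2)**4)*sqrt(-2 - 3))*9 = ((((3*(-1/2))*4)*16)*sqrt(-5))*9 = ((-3/2*4*16)*(I*sqrt(5)))*9 = ((-6*16)*(I*sqrt(5)))*9 = -96*I*sqrt(5)*9 = -864*I*sqrt(5)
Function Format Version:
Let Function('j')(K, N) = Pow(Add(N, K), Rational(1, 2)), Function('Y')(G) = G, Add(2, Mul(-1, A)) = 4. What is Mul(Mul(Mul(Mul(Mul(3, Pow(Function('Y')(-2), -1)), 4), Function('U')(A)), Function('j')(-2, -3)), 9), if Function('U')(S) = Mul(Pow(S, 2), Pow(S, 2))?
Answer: Mul(-864, I, Pow(5, Rational(1, 2))) ≈ Mul(-1932.0, I)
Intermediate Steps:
A = -2 (A = Add(2, Mul(-1, 4)) = Add(2, -4) = -2)
Function('U')(S) = Pow(S, 4)
Function('j')(K, N) = Pow(Add(K, N), Rational(1, 2))
Mul(Mul(Mul(Mul(Mul(3, Pow(Function('Y')(-2), -1)), 4), Function('U')(A)), Function('j')(-2, -3)), 9) = Mul(Mul(Mul(Mul(Mul(3, Pow(-2, -1)), 4), Pow(-2, 4)), Pow(Add(-2, -3), Rational(1, 2))), 9) = Mul(Mul(Mul(Mul(Mul(3, Rational(-1, 2)), 4), 16), Pow(-5, Rational(1, 2))), 9) = Mul(Mul(Mul(Mul(Rational(-3, 2), 4), 16), Mul(I, Pow(5, Rational(1, 2)))), 9) = Mul(Mul(Mul(-6, 16), Mul(I, Pow(5, Rational(1, 2)))), 9) = Mul(Mul(-96, Mul(I, Pow(5, Rational(1, 2)))), 9) = Mul(Mul(-96, I, Pow(5, Rational(1, 2))), 9) = Mul(-864, I, Pow(5, Rational(1, 2)))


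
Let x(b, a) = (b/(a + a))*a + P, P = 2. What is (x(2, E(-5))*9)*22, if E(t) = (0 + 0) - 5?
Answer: 594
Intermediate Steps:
E(t) = -5 (E(t) = 0 - 5 = -5)
x(b, a) = 2 + b/2 (x(b, a) = (b/(a + a))*a + 2 = (b/((2*a)))*a + 2 = ((1/(2*a))*b)*a + 2 = (b/(2*a))*a + 2 = b/2 + 2 = 2 + b/2)
(x(2, E(-5))*9)*22 = ((2 + (1/2)*2)*9)*22 = ((2 + 1)*9)*22 = (3*9)*22 = 27*22 = 594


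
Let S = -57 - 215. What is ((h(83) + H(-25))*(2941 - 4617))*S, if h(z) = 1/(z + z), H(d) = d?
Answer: -945706464/83 ≈ -1.1394e+7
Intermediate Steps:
h(z) = 1/(2*z)
S = -272
((h(83) + H(-25))*(2941 - 4617))*S = (((½)/83 - 25)*(2941 - 4617))*(-272) = (((½)*(1/83) - 25)*(-1676))*(-272) = ((1/166 - 25)*(-1676))*(-272) = -4149/166*(-1676)*(-272) = (3476862/83)*(-272) = -945706464/83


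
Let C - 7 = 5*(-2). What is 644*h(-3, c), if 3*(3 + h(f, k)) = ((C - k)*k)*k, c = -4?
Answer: 4508/3 ≈ 1502.7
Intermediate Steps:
C = -3 (C = 7 + 5*(-2) = 7 - 10 = -3)
h(f, k) = -3 + k²*(-3 - k)/3 (h(f, k) = -3 + (((-3 - k)*k)*k)/3 = -3 + ((k*(-3 - k))*k)/3 = -3 + (k²*(-3 - k))/3 = -3 + k²*(-3 - k)/3)
644*h(-3, c) = 644*(-3 - 1*(-4)² - ⅓*(-4)³) = 644*(-3 - 1*16 - ⅓*(-64)) = 644*(-3 - 16 + 64/3) = 644*(7/3) = 4508/3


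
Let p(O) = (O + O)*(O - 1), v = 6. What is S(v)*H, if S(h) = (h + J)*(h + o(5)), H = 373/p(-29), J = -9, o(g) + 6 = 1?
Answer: -373/580 ≈ -0.64310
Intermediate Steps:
o(g) = -5 (o(g) = -6 + 1 = -5)
p(O) = 2*O*(-1 + O) (p(O) = (2*O)*(-1 + O) = 2*O*(-1 + O))
H = 373/1740 (H = 373/((2*(-29)*(-1 - 29))) = 373/((2*(-29)*(-30))) = 373/1740 ≈ 0.21437)
S(h) = (-9 + h)*(-5 + h) (S(h) = (h - 9)*(h - 5) = (-9 + h)*(-5 + h))
S(v)*H = (45 + 6**2 - 14*6)*(373/1740) = (45 + 36 - 84)*(373/1740) = -3*373/1740 = -373/580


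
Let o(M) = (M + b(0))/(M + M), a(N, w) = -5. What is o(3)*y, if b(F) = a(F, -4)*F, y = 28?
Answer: 14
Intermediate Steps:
b(F) = -5*F
o(M) = ½ (o(M) = (M - 5*0)/(M + M) = (M + 0)/((2*M)) = M*(1/(2*M)) = ½)
o(3)*y = (½)*28 = 14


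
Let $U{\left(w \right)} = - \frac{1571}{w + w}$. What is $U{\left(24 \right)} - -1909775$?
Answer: $\frac{91667629}{48} \approx 1.9097 \cdot 10^{6}$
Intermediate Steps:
$U{\left(w \right)} = - \frac{1571}{2 w}$
$U{\left(24 \right)} - -1909775 = - \frac{1571}{2 \cdot 24} - -1909775 = \left(- \frac{1571}{2}\right) \frac{1}{24} + 1909775 = - \frac{1571}{48} + 1909775 = \frac{91667629}{48}$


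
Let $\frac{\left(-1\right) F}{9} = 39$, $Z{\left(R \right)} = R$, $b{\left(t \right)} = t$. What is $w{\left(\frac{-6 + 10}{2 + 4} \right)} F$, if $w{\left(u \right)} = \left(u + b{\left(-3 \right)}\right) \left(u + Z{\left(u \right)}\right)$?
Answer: $1092$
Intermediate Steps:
$w{\left(u \right)} = 2 u \left(-3 + u\right)$ ($w{\left(u \right)} = \left(u - 3\right) \left(u + u\right) = \left(-3 + u\right) 2 u = 2 u \left(-3 + u\right)$)
$F = -351$ ($F = \left(-9\right) 39 = -351$)
$w{\left(\frac{-6 + 10}{2 + 4} \right)} F = 2 \frac{-6 + 10}{2 + 4} \left(-3 + \frac{-6 + 10}{2 + 4}\right) \left(-351\right) = 2 \cdot \frac{4}{6} \left(-3 + \frac{4}{6}\right) \left(-351\right) = 2 \cdot 4 \cdot \frac{1}{6} \left(-3 + 4 \cdot \frac{1}{6}\right) \left(-351\right) = 2 \cdot \frac{2}{3} \left(-3 + \frac{2}{3}\right) \left(-351\right) = 2 \cdot \frac{2}{3} \left(- \frac{7}{3}\right) \left(-351\right) = \left(- \frac{28}{9}\right) \left(-351\right) = 1092$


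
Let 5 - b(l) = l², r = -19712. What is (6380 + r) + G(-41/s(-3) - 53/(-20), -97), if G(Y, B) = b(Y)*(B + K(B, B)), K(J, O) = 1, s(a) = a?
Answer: 880982/75 ≈ 11746.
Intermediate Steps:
b(l) = 5 - l²
G(Y, B) = (1 + B)*(5 - Y²) (G(Y, B) = (5 - Y²)*(B + 1) = (5 - Y²)*(1 + B) = (1 + B)*(5 - Y²))
(6380 + r) + G(-41/s(-3) - 53/(-20), -97) = (6380 - 19712) - (1 - 97)*(-5 + (-41/(-3) - 53/(-20))²) = -13332 - 1*(-96)*(-5 + (-41*(-⅓) - 53*(-1/20))²) = -13332 - 1*(-96)*(-5 + (41/3 + 53/20)²) = -13332 - 1*(-96)*(-5 + (979/60)²) = -13332 - 1*(-96)*(-5 + 958441/3600) = -13332 - 1*(-96)*940441/3600 = -13332 + 1880882/75 = 880982/75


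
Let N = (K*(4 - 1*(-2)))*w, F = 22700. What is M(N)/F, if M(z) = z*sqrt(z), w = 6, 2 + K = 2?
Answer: 0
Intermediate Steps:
K = 0 (K = -2 + 2 = 0)
N = 0 (N = (0*(4 - 1*(-2)))*6 = (0*(4 + 2))*6 = (0*6)*6 = 0*6 = 0)
M(z) = z**(3/2)
M(N)/F = 0**(3/2)/22700 = 0*(1/22700) = 0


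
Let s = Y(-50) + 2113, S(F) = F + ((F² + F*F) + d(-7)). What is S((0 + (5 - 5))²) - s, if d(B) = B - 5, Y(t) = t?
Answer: -2075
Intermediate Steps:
d(B) = -5 + B
S(F) = -12 + F + 2*F² (S(F) = F + ((F² + F*F) + (-5 - 7)) = F + ((F² + F²) - 12) = F + (2*F² - 12) = F + (-12 + 2*F²) = -12 + F + 2*F²)
s = 2063 (s = -50 + 2113 = 2063)
S((0 + (5 - 5))²) - s = (-12 + (0 + (5 - 5))² + 2*((0 + (5 - 5))²)²) - 1*2063 = (-12 + (0 + 0)² + 2*((0 + 0)²)²) - 2063 = (-12 + 0² + 2*(0²)²) - 2063 = (-12 + 0 + 2*0²) - 2063 = (-12 + 0 + 2*0) - 2063 = (-12 + 0 + 0) - 2063 = -12 - 2063 = -2075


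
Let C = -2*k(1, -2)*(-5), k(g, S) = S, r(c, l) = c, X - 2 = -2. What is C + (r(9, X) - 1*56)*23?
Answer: -1101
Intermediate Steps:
X = 0 (X = 2 - 2 = 0)
C = -20 (C = -2*(-2)*(-5) = 4*(-5) = -20)
C + (r(9, X) - 1*56)*23 = -20 + (9 - 1*56)*23 = -20 + (9 - 56)*23 = -20 - 47*23 = -20 - 1081 = -1101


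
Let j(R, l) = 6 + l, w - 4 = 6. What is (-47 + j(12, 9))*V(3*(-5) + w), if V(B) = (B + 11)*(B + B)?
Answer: 1920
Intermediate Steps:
w = 10 (w = 4 + 6 = 10)
V(B) = 2*B*(11 + B) (V(B) = (11 + B)*(2*B) = 2*B*(11 + B))
(-47 + j(12, 9))*V(3*(-5) + w) = (-47 + (6 + 9))*(2*(3*(-5) + 10)*(11 + (3*(-5) + 10))) = (-47 + 15)*(2*(-15 + 10)*(11 + (-15 + 10))) = -64*(-5)*(11 - 5) = -64*(-5)*6 = -32*(-60) = 1920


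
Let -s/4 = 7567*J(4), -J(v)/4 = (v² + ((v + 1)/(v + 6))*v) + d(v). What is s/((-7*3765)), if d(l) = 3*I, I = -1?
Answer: -17296/251 ≈ -68.908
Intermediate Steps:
d(l) = -3 (d(l) = 3*(-1) = -3)
J(v) = 12 - 4*v² - 4*v*(1 + v)/(6 + v) (J(v) = -4*((v² + ((v + 1)/(v + 6))*v) - 3) = -4*((v² + ((1 + v)/(6 + v))*v) - 3) = -4*((v² + v*(1 + v)/(6 + v)) - 3) = -4*(-3 + v² + v*(1 + v)/(6 + v)) = 12 - 4*v² - 4*v*(1 + v)/(6 + v))
s = 1816080 (s = -30268*4*(18 - 1*4³ - 7*4² + 2*4)/(6 + 4) = -30268*4*(18 - 1*64 - 7*16 + 8)/10 = -30268*4*(⅒)*(18 - 64 - 112 + 8) = -30268*4*(⅒)*(-150) = -30268*(-60) = -4*(-454020) = 1816080)
s/((-7*3765)) = 1816080/((-7*3765)) = 1816080/(-26355) = 1816080*(-1/26355) = -17296/251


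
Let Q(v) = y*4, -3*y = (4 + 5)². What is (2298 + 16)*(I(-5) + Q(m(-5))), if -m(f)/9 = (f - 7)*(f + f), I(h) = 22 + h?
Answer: -210574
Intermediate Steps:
y = -27 (y = -(4 + 5)²/3 = -⅓*9² = -⅓*81 = -27)
m(f) = -18*f*(-7 + f) (m(f) = -9*(f - 7)*(f + f) = -9*(-7 + f)*2*f = -18*f*(-7 + f))
Q(v) = -108 (Q(v) = -27*4 = -108)
(2298 + 16)*(I(-5) + Q(m(-5))) = (2298 + 16)*((22 - 5) - 108) = 2314*(17 - 108) = 2314*(-91) = -210574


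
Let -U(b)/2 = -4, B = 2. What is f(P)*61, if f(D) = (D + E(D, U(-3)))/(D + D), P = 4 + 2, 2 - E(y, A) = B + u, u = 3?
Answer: 61/4 ≈ 15.250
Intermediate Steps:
U(b) = 8 (U(b) = -2*(-4) = 8)
E(y, A) = -3 (E(y, A) = 2 - (2 + 3) = 2 - 1*5 = 2 - 5 = -3)
P = 6
f(D) = (-3 + D)/(2*D) (f(D) = (D - 3)/(D + D) = (-3 + D)/((2*D)) = (-3 + D)*(1/(2*D)) = (-3 + D)/(2*D))
f(P)*61 = ((½)*(-3 + 6)/6)*61 = ((½)*(⅙)*3)*61 = (¼)*61 = 61/4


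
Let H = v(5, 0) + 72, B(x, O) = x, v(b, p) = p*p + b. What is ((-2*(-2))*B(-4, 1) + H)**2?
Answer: 3721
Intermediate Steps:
v(b, p) = b + p**2 (v(b, p) = p**2 + b = b + p**2)
H = 77 (H = (5 + 0**2) + 72 = (5 + 0) + 72 = 5 + 72 = 77)
((-2*(-2))*B(-4, 1) + H)**2 = (-2*(-2)*(-4) + 77)**2 = (4*(-4) + 77)**2 = (-16 + 77)**2 = 61**2 = 3721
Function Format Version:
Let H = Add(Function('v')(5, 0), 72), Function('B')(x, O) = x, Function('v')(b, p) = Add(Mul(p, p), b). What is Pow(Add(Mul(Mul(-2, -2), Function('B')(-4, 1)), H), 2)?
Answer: 3721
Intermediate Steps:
Function('v')(b, p) = Add(b, Pow(p, 2)) (Function('v')(b, p) = Add(Pow(p, 2), b) = Add(b, Pow(p, 2)))
H = 77 (H = Add(Add(5, Pow(0, 2)), 72) = Add(Add(5, 0), 72) = Add(5, 72) = 77)
Pow(Add(Mul(Mul(-2, -2), Function('B')(-4, 1)), H), 2) = Pow(Add(Mul(Mul(-2, -2), -4), 77), 2) = Pow(Add(Mul(4, -4), 77), 2) = Pow(Add(-16, 77), 2) = Pow(61, 2) = 3721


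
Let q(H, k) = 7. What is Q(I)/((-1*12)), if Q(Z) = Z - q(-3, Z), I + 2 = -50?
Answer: 59/12 ≈ 4.9167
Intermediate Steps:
I = -52 (I = -2 - 50 = -52)
Q(Z) = -7 + Z (Q(Z) = Z - 1*7 = Z - 7 = -7 + Z)
Q(I)/((-1*12)) = (-7 - 52)/((-1*12)) = -59/(-12) = -1/12*(-59) = 59/12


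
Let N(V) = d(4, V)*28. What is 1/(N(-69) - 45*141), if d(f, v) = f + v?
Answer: -1/8165 ≈ -0.00012247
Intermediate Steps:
N(V) = 112 + 28*V (N(V) = (4 + V)*28 = 112 + 28*V)
1/(N(-69) - 45*141) = 1/((112 + 28*(-69)) - 45*141) = 1/((112 - 1932) - 6345) = 1/(-1820 - 6345) = 1/(-8165) = -1/8165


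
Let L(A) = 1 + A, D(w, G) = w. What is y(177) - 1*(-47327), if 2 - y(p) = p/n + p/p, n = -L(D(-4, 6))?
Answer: 47269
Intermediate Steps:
n = 3 (n = -(1 - 4) = -1*(-3) = 3)
y(p) = 1 - p/3 (y(p) = 2 - (p/3 + p/p) = 2 - (p*(⅓) + 1) = 2 - (p/3 + 1) = 2 - (1 + p/3) = 2 + (-1 - p/3) = 1 - p/3)
y(177) - 1*(-47327) = (1 - ⅓*177) - 1*(-47327) = (1 - 59) + 47327 = -58 + 47327 = 47269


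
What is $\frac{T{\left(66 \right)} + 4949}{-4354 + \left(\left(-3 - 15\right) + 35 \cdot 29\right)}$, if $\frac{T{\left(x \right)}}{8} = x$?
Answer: $- \frac{5477}{3357} \approx -1.6315$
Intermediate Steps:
$T{\left(x \right)} = 8 x$
$\frac{T{\left(66 \right)} + 4949}{-4354 + \left(\left(-3 - 15\right) + 35 \cdot 29\right)} = \frac{8 \cdot 66 + 4949}{-4354 + \left(\left(-3 - 15\right) + 35 \cdot 29\right)} = \frac{528 + 4949}{-4354 + \left(\left(-3 - 15\right) + 1015\right)} = \frac{5477}{-4354 + \left(-18 + 1015\right)} = \frac{5477}{-4354 + 997} = \frac{5477}{-3357} = 5477 \left(- \frac{1}{3357}\right) = - \frac{5477}{3357}$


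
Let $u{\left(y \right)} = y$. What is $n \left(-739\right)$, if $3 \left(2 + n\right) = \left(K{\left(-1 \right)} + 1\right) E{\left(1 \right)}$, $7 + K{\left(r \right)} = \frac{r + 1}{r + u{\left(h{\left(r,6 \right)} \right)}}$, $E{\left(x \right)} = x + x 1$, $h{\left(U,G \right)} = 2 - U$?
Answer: $4434$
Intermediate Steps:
$E{\left(x \right)} = 2 x$ ($E{\left(x \right)} = x + x = 2 x$)
$K{\left(r \right)} = - \frac{13}{2} + \frac{r}{2}$ ($K{\left(r \right)} = -7 + \frac{r + 1}{r - \left(-2 + r\right)} = -7 + \frac{1 + r}{2} = -7 + \left(1 + r\right) \frac{1}{2} = -7 + \left(\frac{1}{2} + \frac{r}{2}\right) = - \frac{13}{2} + \frac{r}{2}$)
$n = -6$ ($n = -2 + \frac{\left(\left(- \frac{13}{2} + \frac{1}{2} \left(-1\right)\right) + 1\right) 2 \cdot 1}{3} = -2 + \frac{\left(\left(- \frac{13}{2} - \frac{1}{2}\right) + 1\right) 2}{3} = -2 + \frac{\left(-7 + 1\right) 2}{3} = -2 + \frac{\left(-6\right) 2}{3} = -2 + \frac{1}{3} \left(-12\right) = -2 - 4 = -6$)
$n \left(-739\right) = \left(-6\right) \left(-739\right) = 4434$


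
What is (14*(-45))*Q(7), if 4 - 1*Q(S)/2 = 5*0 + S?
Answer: 3780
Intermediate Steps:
Q(S) = 8 - 2*S (Q(S) = 8 - 2*(5*0 + S) = 8 - 2*(0 + S) = 8 - 2*S)
(14*(-45))*Q(7) = (14*(-45))*(8 - 2*7) = -630*(8 - 14) = -630*(-6) = 3780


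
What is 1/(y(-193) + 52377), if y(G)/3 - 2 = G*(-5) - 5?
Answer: 1/55263 ≈ 1.8095e-5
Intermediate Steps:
y(G) = -9 - 15*G (y(G) = 6 + 3*(G*(-5) - 5) = 6 + 3*(-5*G - 5) = 6 + 3*(-5 - 5*G) = 6 + (-15 - 15*G) = -9 - 15*G)
1/(y(-193) + 52377) = 1/((-9 - 15*(-193)) + 52377) = 1/((-9 + 2895) + 52377) = 1/(2886 + 52377) = 1/55263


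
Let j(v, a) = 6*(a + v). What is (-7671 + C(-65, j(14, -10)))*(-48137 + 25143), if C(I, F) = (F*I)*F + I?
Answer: 1038776944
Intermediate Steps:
j(v, a) = 6*a + 6*v
C(I, F) = I + I*F² (C(I, F) = I*F² + I = I + I*F²)
(-7671 + C(-65, j(14, -10)))*(-48137 + 25143) = (-7671 - 65*(1 + (6*(-10) + 6*14)²))*(-48137 + 25143) = (-7671 - 65*(1 + (-60 + 84)²))*(-22994) = (-7671 - 65*(1 + 24²))*(-22994) = (-7671 - 65*(1 + 576))*(-22994) = (-7671 - 65*577)*(-22994) = (-7671 - 37505)*(-22994) = -45176*(-22994) = 1038776944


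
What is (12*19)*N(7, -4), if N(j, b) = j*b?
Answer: -6384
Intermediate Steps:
N(j, b) = b*j
(12*19)*N(7, -4) = (12*19)*(-4*7) = 228*(-28) = -6384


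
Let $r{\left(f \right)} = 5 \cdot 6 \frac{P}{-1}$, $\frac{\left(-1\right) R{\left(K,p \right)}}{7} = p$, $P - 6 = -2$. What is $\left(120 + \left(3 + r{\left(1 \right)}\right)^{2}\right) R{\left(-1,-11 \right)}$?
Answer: $1063293$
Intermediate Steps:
$P = 4$ ($P = 6 - 2 = 4$)
$R{\left(K,p \right)} = - 7 p$
$r{\left(f \right)} = -120$ ($r{\left(f \right)} = 5 \cdot 6 \frac{4}{-1} = 30 \cdot 4 \left(-1\right) = 30 \left(-4\right) = -120$)
$\left(120 + \left(3 + r{\left(1 \right)}\right)^{2}\right) R{\left(-1,-11 \right)} = \left(120 + \left(3 - 120\right)^{2}\right) \left(\left(-7\right) \left(-11\right)\right) = \left(120 + \left(-117\right)^{2}\right) 77 = \left(120 + 13689\right) 77 = 13809 \cdot 77 = 1063293$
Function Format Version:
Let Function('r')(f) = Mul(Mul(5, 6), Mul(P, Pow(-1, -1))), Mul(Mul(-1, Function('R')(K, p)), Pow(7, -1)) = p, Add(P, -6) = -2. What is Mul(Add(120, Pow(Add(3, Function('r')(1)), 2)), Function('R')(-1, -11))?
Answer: 1063293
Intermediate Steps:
P = 4 (P = Add(6, -2) = 4)
Function('R')(K, p) = Mul(-7, p)
Function('r')(f) = -120 (Function('r')(f) = Mul(Mul(5, 6), Mul(4, Pow(-1, -1))) = Mul(30, Mul(4, -1)) = Mul(30, -4) = -120)
Mul(Add(120, Pow(Add(3, Function('r')(1)), 2)), Function('R')(-1, -11)) = Mul(Add(120, Pow(Add(3, -120), 2)), Mul(-7, -11)) = Mul(Add(120, Pow(-117, 2)), 77) = Mul(Add(120, 13689), 77) = Mul(13809, 77) = 1063293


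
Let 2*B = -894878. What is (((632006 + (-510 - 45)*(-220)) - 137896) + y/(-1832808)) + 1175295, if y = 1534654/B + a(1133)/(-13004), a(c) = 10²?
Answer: 1592078754358698952563/888682283530904 ≈ 1.7915e+6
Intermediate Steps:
a(c) = 100
B = -447439 (B = (½)*(-894878) = -447439)
y = -5000346129/1454624189 (y = 1534654/(-447439) + 100/(-13004) = 1534654*(-1/447439) + 100*(-1/13004) = -1534654/447439 - 25/3251 = -5000346129/1454624189 ≈ -3.4376)
(((632006 + (-510 - 45)*(-220)) - 137896) + y/(-1832808)) + 1175295 = (((632006 + (-510 - 45)*(-220)) - 137896) - 5000346129/1454624189/(-1832808)) + 1175295 = (((632006 - 555*(-220)) - 137896) - 5000346129/1454624189*(-1/1832808)) + 1175295 = (((632006 + 122100) - 137896) + 1666782043/888682283530904) + 1175295 = ((754106 - 137896) + 1666782043/888682283530904) + 1175295 = (616210 + 1666782043/888682283530904) + 1175295 = 547614909936245135883/888682283530904 + 1175295 = 1592078754358698952563/888682283530904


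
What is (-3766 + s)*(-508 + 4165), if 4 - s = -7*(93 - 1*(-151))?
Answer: -7511478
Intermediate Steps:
s = 1712 (s = 4 - (-7)*(93 - 1*(-151)) = 4 - (-7)*(93 + 151) = 4 - (-7)*244 = 4 - 1*(-1708) = 4 + 1708 = 1712)
(-3766 + s)*(-508 + 4165) = (-3766 + 1712)*(-508 + 4165) = -2054*3657 = -7511478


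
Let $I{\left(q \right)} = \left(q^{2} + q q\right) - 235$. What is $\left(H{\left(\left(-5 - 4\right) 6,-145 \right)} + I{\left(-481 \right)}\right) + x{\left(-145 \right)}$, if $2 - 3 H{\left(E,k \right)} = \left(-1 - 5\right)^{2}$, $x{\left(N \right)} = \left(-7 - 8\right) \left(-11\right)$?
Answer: $\frac{1387922}{3} \approx 4.6264 \cdot 10^{5}$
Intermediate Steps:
$I{\left(q \right)} = -235 + 2 q^{2}$ ($I{\left(q \right)} = \left(q^{2} + q^{2}\right) - 235 = 2 q^{2} - 235 = -235 + 2 q^{2}$)
$x{\left(N \right)} = 165$ ($x{\left(N \right)} = \left(-15\right) \left(-11\right) = 165$)
$H{\left(E,k \right)} = - \frac{34}{3}$ ($H{\left(E,k \right)} = \frac{2}{3} - \frac{\left(-1 - 5\right)^{2}}{3} = \frac{2}{3} - \frac{\left(-6\right)^{2}}{3} = \frac{2}{3} - 12 = - \frac{34}{3}$)
$\left(H{\left(\left(-5 - 4\right) 6,-145 \right)} + I{\left(-481 \right)}\right) + x{\left(-145 \right)} = \left(- \frac{34}{3} - \left(235 - 2 \left(-481\right)^{2}\right)\right) + 165 = \left(- \frac{34}{3} + \left(-235 + 2 \cdot 231361\right)\right) + 165 = \left(- \frac{34}{3} + \left(-235 + 462722\right)\right) + 165 = \left(- \frac{34}{3} + 462487\right) + 165 = \frac{1387427}{3} + 165 = \frac{1387922}{3}$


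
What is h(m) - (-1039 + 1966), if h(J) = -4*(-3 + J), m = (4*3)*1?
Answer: -963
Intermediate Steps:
m = 12 (m = 12*1 = 12)
h(J) = 12 - 4*J
h(m) - (-1039 + 1966) = (12 - 4*12) - (-1039 + 1966) = (12 - 48) - 1*927 = -36 - 927 = -963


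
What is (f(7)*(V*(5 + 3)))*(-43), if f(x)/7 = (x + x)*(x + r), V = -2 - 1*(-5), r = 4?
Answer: -1112496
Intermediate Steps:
V = 3 (V = -2 + 5 = 3)
f(x) = 14*x*(4 + x) (f(x) = 7*((x + x)*(x + 4)) = 7*((2*x)*(4 + x)) = 7*(2*x*(4 + x)) = 14*x*(4 + x))
(f(7)*(V*(5 + 3)))*(-43) = ((14*7*(4 + 7))*(3*(5 + 3)))*(-43) = ((14*7*11)*(3*8))*(-43) = (1078*24)*(-43) = 25872*(-43) = -1112496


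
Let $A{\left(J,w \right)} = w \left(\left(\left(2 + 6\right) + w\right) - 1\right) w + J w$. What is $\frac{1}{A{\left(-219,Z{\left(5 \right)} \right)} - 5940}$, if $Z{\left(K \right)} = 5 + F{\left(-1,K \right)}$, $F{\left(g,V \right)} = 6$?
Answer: $- \frac{1}{6171} \approx -0.00016205$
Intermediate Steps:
$Z{\left(K \right)} = 11$ ($Z{\left(K \right)} = 5 + 6 = 11$)
$A{\left(J,w \right)} = J w + w^{2} \left(7 + w\right)$ ($A{\left(J,w \right)} = w \left(\left(8 + w\right) - 1\right) w + J w = w \left(7 + w\right) w + J w = w^{2} \left(7 + w\right) + J w = J w + w^{2} \left(7 + w\right)$)
$\frac{1}{A{\left(-219,Z{\left(5 \right)} \right)} - 5940} = \frac{1}{11 \left(-219 + 11^{2} + 7 \cdot 11\right) - 5940} = \frac{1}{11 \left(-219 + 121 + 77\right) - 5940} = \frac{1}{11 \left(-21\right) - 5940} = \frac{1}{-231 - 5940} = \frac{1}{-6171} = - \frac{1}{6171}$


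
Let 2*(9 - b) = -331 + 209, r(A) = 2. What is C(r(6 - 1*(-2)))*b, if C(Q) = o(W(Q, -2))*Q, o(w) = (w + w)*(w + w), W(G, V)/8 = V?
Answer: 143360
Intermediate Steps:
W(G, V) = 8*V
b = 70 (b = 9 - (-331 + 209)/2 = 9 - ½*(-122) = 9 + 61 = 70)
o(w) = 4*w² (o(w) = (2*w)*(2*w) = 4*w²)
C(Q) = 1024*Q (C(Q) = (4*(8*(-2))²)*Q = (4*(-16)²)*Q = (4*256)*Q = 1024*Q)
C(r(6 - 1*(-2)))*b = (1024*2)*70 = 2048*70 = 143360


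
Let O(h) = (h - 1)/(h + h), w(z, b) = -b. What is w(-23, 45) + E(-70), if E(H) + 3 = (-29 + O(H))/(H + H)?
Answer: -936811/19600 ≈ -47.797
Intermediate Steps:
O(h) = (-1 + h)/(2*h) (O(h) = (-1 + h)/((2*h)) = (-1 + h)*(1/(2*h)) = (-1 + h)/(2*h))
E(H) = -3 + (-29 + (-1 + H)/(2*H))/(2*H) (E(H) = -3 + (-29 + (-1 + H)/(2*H))/(H + H) = -3 + (-29 + (-1 + H)/(2*H))/((2*H)) = -3 + (-29 + (-1 + H)/(2*H))*(1/(2*H)) = -3 + (-29 + (-1 + H)/(2*H))/(2*H))
w(-23, 45) + E(-70) = -1*45 + (-3 - 57/4/(-70) - ¼/(-70)²) = -45 + (-3 - 57/4*(-1/70) - ¼*1/4900) = -45 + (-3 + 57/280 - 1/19600) = -45 - 54811/19600 = -936811/19600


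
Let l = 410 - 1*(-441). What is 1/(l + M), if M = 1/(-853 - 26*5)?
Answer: 983/836532 ≈ 0.0011751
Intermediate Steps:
l = 851 (l = 410 + 441 = 851)
M = -1/983 (M = 1/(-853 - 130) = 1/(-983) = -1/983 ≈ -0.0010173)
1/(l + M) = 1/(851 - 1/983) = 1/(836532/983) = 983/836532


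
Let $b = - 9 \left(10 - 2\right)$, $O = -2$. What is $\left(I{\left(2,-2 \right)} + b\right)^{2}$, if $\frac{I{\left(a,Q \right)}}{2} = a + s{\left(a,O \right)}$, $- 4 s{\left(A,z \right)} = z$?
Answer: $4489$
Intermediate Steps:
$s{\left(A,z \right)} = - \frac{z}{4}$
$b = -72$ ($b = \left(-9\right) 8 = -72$)
$I{\left(a,Q \right)} = 1 + 2 a$ ($I{\left(a,Q \right)} = 2 \left(a - - \frac{1}{2}\right) = 2 \left(a + \frac{1}{2}\right) = 2 \left(\frac{1}{2} + a\right) = 1 + 2 a$)
$\left(I{\left(2,-2 \right)} + b\right)^{2} = \left(\left(1 + 2 \cdot 2\right) - 72\right)^{2} = \left(\left(1 + 4\right) - 72\right)^{2} = \left(5 - 72\right)^{2} = \left(-67\right)^{2} = 4489$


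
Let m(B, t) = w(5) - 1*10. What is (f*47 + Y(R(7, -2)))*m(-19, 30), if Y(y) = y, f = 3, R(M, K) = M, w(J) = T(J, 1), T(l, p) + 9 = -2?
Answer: -3108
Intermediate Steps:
T(l, p) = -11 (T(l, p) = -9 - 2 = -11)
w(J) = -11
m(B, t) = -21 (m(B, t) = -11 - 1*10 = -11 - 10 = -21)
(f*47 + Y(R(7, -2)))*m(-19, 30) = (3*47 + 7)*(-21) = (141 + 7)*(-21) = 148*(-21) = -3108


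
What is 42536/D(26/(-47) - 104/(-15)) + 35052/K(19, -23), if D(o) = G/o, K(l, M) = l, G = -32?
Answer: -177777407/26790 ≈ -6636.0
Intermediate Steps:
D(o) = -32/o
42536/D(26/(-47) - 104/(-15)) + 35052/K(19, -23) = 42536/((-32/(26/(-47) - 104/(-15)))) + 35052/19 = 42536/((-32/(26*(-1/47) - 104*(-1/15)))) + 35052*(1/19) = 42536/((-32/(-26/47 + 104/15))) + 35052/19 = 42536/((-32/4498/705)) + 35052/19 = 42536/((-32*705/4498)) + 35052/19 = 42536/(-11280/2249) + 35052/19 = 42536*(-2249/11280) + 35052/19 = -11957933/1410 + 35052/19 = -177777407/26790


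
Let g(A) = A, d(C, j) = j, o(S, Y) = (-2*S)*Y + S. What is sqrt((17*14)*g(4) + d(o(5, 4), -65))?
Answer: sqrt(887) ≈ 29.783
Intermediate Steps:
o(S, Y) = S - 2*S*Y (o(S, Y) = -2*S*Y + S = S - 2*S*Y)
sqrt((17*14)*g(4) + d(o(5, 4), -65)) = sqrt((17*14)*4 - 65) = sqrt(238*4 - 65) = sqrt(952 - 65) = sqrt(887)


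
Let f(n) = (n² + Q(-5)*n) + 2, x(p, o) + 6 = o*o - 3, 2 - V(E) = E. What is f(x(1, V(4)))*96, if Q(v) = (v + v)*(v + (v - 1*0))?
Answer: -45408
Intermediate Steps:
V(E) = 2 - E
Q(v) = 4*v² (Q(v) = (2*v)*(v + (v + 0)) = (2*v)*(v + v) = (2*v)*(2*v) = 4*v²)
x(p, o) = -9 + o² (x(p, o) = -6 + (o*o - 3) = -6 + (o² - 3) = -6 + (-3 + o²) = -9 + o²)
f(n) = 2 + n² + 100*n (f(n) = (n² + (4*(-5)²)*n) + 2 = (n² + (4*25)*n) + 2 = (n² + 100*n) + 2 = 2 + n² + 100*n)
f(x(1, V(4)))*96 = (2 + (-9 + (2 - 1*4)²)² + 100*(-9 + (2 - 1*4)²))*96 = (2 + (-9 + (2 - 4)²)² + 100*(-9 + (2 - 4)²))*96 = (2 + (-9 + (-2)²)² + 100*(-9 + (-2)²))*96 = (2 + (-9 + 4)² + 100*(-9 + 4))*96 = (2 + (-5)² + 100*(-5))*96 = (2 + 25 - 500)*96 = -473*96 = -45408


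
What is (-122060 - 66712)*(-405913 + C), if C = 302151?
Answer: 19587360264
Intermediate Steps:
(-122060 - 66712)*(-405913 + C) = (-122060 - 66712)*(-405913 + 302151) = -188772*(-103762) = 19587360264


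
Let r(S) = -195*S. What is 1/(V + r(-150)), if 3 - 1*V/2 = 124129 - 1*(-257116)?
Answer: -1/733234 ≈ -1.3638e-6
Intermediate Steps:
V = -762484 (V = 6 - 2*(124129 - 1*(-257116)) = 6 - 2*(124129 + 257116) = 6 - 2*381245 = 6 - 762490 = -762484)
1/(V + r(-150)) = 1/(-762484 - 195*(-150)) = 1/(-762484 + 29250) = 1/(-733234) = -1/733234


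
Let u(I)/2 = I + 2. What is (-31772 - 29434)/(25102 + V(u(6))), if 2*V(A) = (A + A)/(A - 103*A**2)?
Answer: -100806282/41342993 ≈ -2.4383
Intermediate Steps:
u(I) = 4 + 2*I (u(I) = 2*(I + 2) = 2*(2 + I) = 4 + 2*I)
V(A) = A/(A - 103*A**2) (V(A) = ((A + A)/(A - 103*A**2))/2 = ((2*A)/(A - 103*A**2))/2 = (2*A/(A - 103*A**2))/2 = A/(A - 103*A**2))
(-31772 - 29434)/(25102 + V(u(6))) = (-31772 - 29434)/(25102 - 1/(-1 + 103*(4 + 2*6))) = -61206/(25102 - 1/(-1 + 103*(4 + 12))) = -61206/(25102 - 1/(-1 + 103*16)) = -61206/(25102 - 1/(-1 + 1648)) = -61206/(25102 - 1/1647) = -61206/41342993/1647 = -61206*1647/41342993 = -100806282/41342993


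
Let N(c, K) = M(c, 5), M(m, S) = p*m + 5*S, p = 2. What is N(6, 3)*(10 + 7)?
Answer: 629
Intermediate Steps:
M(m, S) = 2*m + 5*S
N(c, K) = 25 + 2*c (N(c, K) = 2*c + 5*5 = 2*c + 25 = 25 + 2*c)
N(6, 3)*(10 + 7) = (25 + 2*6)*(10 + 7) = (25 + 12)*17 = 37*17 = 629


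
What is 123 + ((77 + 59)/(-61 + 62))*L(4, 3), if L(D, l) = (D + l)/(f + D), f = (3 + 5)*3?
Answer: 157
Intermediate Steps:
f = 24 (f = 8*3 = 24)
L(D, l) = (D + l)/(24 + D)
123 + ((77 + 59)/(-61 + 62))*L(4, 3) = 123 + ((77 + 59)/(-61 + 62))*((4 + 3)/(24 + 4)) = 123 + (136/1)*(7/28) = 123 + (136*1)*((1/28)*7) = 123 + 136*(¼) = 123 + 34 = 157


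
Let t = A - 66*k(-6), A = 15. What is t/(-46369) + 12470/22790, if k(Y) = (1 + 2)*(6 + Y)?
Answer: 1343906/2457557 ≈ 0.54685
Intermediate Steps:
k(Y) = 18 + 3*Y (k(Y) = 3*(6 + Y) = 18 + 3*Y)
t = 15 (t = 15 - 66*(18 + 3*(-6)) = 15 - 66*(18 - 18) = 15 - 66*0 = 15 + 0 = 15)
t/(-46369) + 12470/22790 = 15/(-46369) + 12470/22790 = 15*(-1/46369) + 12470*(1/22790) = -15/46369 + 29/53 = 1343906/2457557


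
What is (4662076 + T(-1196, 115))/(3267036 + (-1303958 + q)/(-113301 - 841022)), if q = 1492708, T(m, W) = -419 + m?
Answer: 4447585122903/3117807407878 ≈ 1.4265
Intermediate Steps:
(4662076 + T(-1196, 115))/(3267036 + (-1303958 + q)/(-113301 - 841022)) = (4662076 + (-419 - 1196))/(3267036 + (-1303958 + 1492708)/(-113301 - 841022)) = (4662076 - 1615)/(3267036 + 188750/(-954323)) = 4660461/(3267036 + 188750*(-1/954323)) = 4660461/(3267036 - 188750/954323) = 4660461/(3117807407878/954323) = 4660461*(954323/3117807407878) = 4447585122903/3117807407878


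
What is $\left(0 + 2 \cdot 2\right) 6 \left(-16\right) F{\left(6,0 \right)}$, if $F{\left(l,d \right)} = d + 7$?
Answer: $-2688$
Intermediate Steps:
$F{\left(l,d \right)} = 7 + d$
$\left(0 + 2 \cdot 2\right) 6 \left(-16\right) F{\left(6,0 \right)} = \left(0 + 2 \cdot 2\right) 6 \left(-16\right) \left(7 + 0\right) = \left(0 + 4\right) 6 \left(-16\right) 7 = 4 \cdot 6 \left(-16\right) 7 = 24 \left(-16\right) 7 = \left(-384\right) 7 = -2688$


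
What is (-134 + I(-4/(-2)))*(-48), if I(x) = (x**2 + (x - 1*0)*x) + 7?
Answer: 5712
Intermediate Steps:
I(x) = 7 + 2*x**2 (I(x) = (x**2 + (x + 0)*x) + 7 = (x**2 + x*x) + 7 = (x**2 + x**2) + 7 = 2*x**2 + 7 = 7 + 2*x**2)
(-134 + I(-4/(-2)))*(-48) = (-134 + (7 + 2*(-4/(-2))**2))*(-48) = (-134 + (7 + 2*(-4*(-1/2))**2))*(-48) = (-134 + (7 + 2*2**2))*(-48) = (-134 + (7 + 2*4))*(-48) = (-134 + (7 + 8))*(-48) = (-134 + 15)*(-48) = -119*(-48) = 5712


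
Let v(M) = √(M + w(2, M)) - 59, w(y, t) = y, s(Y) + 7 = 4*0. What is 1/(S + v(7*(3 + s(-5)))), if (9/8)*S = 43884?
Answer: 38949/1517024627 - I*√26/1517024627 ≈ 2.5675e-5 - 3.3612e-9*I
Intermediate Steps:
s(Y) = -7 (s(Y) = -7 + 4*0 = -7 + 0 = -7)
S = 39008 (S = (8/9)*43884 = 39008)
v(M) = -59 + √(2 + M) (v(M) = √(M + 2) - 59 = √(2 + M) - 59 = -59 + √(2 + M))
1/(S + v(7*(3 + s(-5)))) = 1/(39008 + (-59 + √(2 + 7*(3 - 7)))) = 1/(39008 + (-59 + √(2 + 7*(-4)))) = 1/(39008 + (-59 + √(2 - 28))) = 1/(39008 + (-59 + √(-26))) = 1/(39008 + (-59 + I*√26)) = 1/(38949 + I*√26)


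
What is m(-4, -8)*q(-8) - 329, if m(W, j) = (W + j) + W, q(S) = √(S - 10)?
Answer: -329 - 48*I*√2 ≈ -329.0 - 67.882*I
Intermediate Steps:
q(S) = √(-10 + S)
m(W, j) = j + 2*W
m(-4, -8)*q(-8) - 329 = (-8 + 2*(-4))*√(-10 - 8) - 329 = (-8 - 8)*√(-18) - 329 = -48*I*√2 - 329 = -329 - 48*I*√2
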